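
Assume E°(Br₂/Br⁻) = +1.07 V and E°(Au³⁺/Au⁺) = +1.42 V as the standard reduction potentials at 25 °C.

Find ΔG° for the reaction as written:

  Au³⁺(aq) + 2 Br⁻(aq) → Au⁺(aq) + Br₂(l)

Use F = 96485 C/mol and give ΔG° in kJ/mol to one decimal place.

As written, Au³⁺/Au⁺ is reduced (cathode) and Br₂/Br⁻ is oxidised (anode), so E°cell = (+1.42) − (+1.07) = +0.35 V.
Balancing electrons gives n = 2.
ΔG° = −nFE° = −(2)(96485)(+0.35) = -67,540 J = -67.5 kJ/mol.

-67.5 kJ/mol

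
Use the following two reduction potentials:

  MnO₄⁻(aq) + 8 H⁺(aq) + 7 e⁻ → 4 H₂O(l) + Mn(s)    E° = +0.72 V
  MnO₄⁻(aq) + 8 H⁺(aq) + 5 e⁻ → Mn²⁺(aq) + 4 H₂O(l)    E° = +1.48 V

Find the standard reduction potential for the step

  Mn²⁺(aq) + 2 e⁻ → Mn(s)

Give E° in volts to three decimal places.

Sequential free energies add, so n₃E°₃ = n₁E°₁ + n₂E°₂.
With n₃ = 7, and the known step contributing 5×(+1.48) V, the unknown satisfies 2·E° = 7×(+0.72) − 5×(+1.48) = -2.360.
E° = -2.360 / 2 = -1.180 V.

-1.180 V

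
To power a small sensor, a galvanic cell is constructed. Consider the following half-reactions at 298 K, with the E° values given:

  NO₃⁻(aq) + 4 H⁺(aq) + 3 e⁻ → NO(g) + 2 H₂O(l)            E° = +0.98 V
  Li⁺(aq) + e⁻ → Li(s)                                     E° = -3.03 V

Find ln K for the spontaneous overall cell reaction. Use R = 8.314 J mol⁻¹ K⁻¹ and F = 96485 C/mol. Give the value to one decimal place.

Cathode: NO₃⁻/NO; anode: Li⁺/Li. E°cell = (+0.98) − (-3.03) = +4.01 V, with n = 3.
ΔG° = −nFE° = −RT ln K, so ln K = nFE°/(RT) = (3)(96485)(+4.01) / ((8.314)(298)) = 468.489.

468.5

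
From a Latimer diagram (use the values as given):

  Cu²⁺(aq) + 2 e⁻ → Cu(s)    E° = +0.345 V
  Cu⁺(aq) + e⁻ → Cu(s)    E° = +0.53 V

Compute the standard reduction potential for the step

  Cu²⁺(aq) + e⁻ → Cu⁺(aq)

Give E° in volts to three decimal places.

Sequential free energies add, so n₃E°₃ = n₁E°₁ + n₂E°₂.
With n₃ = 2, and the known step contributing 1×(+0.53) V, the unknown satisfies 1·E° = 2×(+0.345) − 1×(+0.53) = +0.160.
E° = +0.160 / 1 = +0.160 V.

+0.160 V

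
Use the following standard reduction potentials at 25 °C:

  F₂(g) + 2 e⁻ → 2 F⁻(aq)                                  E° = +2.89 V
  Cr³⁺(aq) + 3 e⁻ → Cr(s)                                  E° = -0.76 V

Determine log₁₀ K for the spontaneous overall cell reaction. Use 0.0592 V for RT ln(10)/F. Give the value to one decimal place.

Cathode: F₂/F⁻; anode: Cr³⁺/Cr. E°cell = +3.65 V, n = 6.
log K = nE°cell / 0.0592 = (6)(+3.65) / 0.0592 = 369.9.

369.9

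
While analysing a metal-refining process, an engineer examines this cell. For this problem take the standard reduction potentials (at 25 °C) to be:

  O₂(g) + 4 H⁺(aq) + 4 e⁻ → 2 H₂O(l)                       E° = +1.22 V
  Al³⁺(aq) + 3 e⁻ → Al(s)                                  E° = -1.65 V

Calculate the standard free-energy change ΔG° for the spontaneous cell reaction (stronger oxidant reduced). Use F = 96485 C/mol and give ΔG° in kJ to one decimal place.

O₂/H₂O (E° = +1.22 V) is the cathode; Al³⁺/Al (E° = -1.65 V) is the anode, so E°cell = +2.87 V.
Balancing electrons gives n = 12 (lcm of 4 and 3).
ΔG° = −nFE° = −(12)(96485)(+2.87) = -3,322,943 J = -3322.9 kJ.

-3322.9 kJ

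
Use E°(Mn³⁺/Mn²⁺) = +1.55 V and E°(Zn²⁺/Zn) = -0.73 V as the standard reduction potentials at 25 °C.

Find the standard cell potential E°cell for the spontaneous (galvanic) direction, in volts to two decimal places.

The Mn³⁺/Mn²⁺ couple has the higher reduction potential, so it is the cathode; Zn²⁺/Zn is oxidised at the anode.
E°cell = E°(cathode) − E°(anode) = (+1.55) − (-0.73) = +2.28 V.
Since E°cell > 0, the reaction is spontaneous under standard conditions.

+2.28 V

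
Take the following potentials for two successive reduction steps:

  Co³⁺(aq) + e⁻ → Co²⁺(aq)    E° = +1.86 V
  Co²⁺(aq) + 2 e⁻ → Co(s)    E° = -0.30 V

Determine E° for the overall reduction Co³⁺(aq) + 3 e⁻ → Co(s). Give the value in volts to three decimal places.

Adding the free-energy changes (−nFE°) of the two steps gives −n₃FE°₃ = −n₁FE°₁ − n₂FE°₂.
E°₃ = (1×+1.86 + 2×-0.30) / 3 = (+1.260) / 3 = +0.420 V.

+0.420 V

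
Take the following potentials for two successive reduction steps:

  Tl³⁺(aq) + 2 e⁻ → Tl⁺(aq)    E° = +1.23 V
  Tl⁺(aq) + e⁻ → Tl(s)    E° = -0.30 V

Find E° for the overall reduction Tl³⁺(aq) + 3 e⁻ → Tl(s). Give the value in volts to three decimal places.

+0.720 V

Standard free energies of sequential steps add: ΔG°₃ = ΔG°₁ + ΔG°₂, so n₃E°₃ = n₁E°₁ + n₂E°₂.
E°₃ = (2×+1.23 + 1×-0.30) / 3 = (+2.160) / 3 = +0.720 V.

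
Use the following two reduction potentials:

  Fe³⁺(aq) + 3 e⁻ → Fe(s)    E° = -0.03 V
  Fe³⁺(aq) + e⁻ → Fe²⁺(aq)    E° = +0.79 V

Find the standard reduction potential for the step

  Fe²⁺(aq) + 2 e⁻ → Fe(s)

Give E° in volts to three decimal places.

-0.440 V

Sequential free energies add, so n₃E°₃ = n₁E°₁ + n₂E°₂.
With n₃ = 3, and the known step contributing 1×(+0.79) V, the unknown satisfies 2·E° = 3×(-0.03) − 1×(+0.79) = -0.880.
E° = -0.880 / 2 = -0.440 V.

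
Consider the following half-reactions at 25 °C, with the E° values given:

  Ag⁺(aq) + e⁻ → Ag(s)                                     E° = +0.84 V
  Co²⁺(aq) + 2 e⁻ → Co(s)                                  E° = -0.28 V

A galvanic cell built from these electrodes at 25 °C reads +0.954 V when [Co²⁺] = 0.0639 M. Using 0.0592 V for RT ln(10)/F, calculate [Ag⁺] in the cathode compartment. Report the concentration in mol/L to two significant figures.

0.00040 M

Ag⁺/Ag is the cathode, Co²⁺/Co the anode: E°cell = +1.12 V, n = 2.
Overall reaction: 2 Ag⁺(aq) + Co(s) → 2 Ag(s) + Co²⁺(aq); Q = [Co²⁺]^1/[Ag⁺]^2.
From E = E° − (0.0592/n) log Q: log Q = (E° − E)·n/0.0592 = (+1.12 − (+0.954))·2/0.0592 = 5.6081.
So 2·log[Ag⁺] = 1·log(0.0639) − log Q = -1.1945 − (5.6081) = -6.8026; log[Ag⁺] = -6.8026 / 2 = -3.4013; [Ag⁺] = 10^(-3.4013) ≈ 0.00040 M.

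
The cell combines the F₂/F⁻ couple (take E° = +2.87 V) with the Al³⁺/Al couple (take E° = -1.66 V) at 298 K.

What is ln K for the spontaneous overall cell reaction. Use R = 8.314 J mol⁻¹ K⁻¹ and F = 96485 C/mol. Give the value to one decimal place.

Cathode: F₂/F⁻; anode: Al³⁺/Al. E°cell = (+2.87) − (-1.66) = +4.53 V, with n = 6.
ΔG° = −nFE° = −RT ln K, so ln K = nFE°/(RT) = (6)(96485)(+4.53) / ((8.314)(298)) = 1058.481.

1058.5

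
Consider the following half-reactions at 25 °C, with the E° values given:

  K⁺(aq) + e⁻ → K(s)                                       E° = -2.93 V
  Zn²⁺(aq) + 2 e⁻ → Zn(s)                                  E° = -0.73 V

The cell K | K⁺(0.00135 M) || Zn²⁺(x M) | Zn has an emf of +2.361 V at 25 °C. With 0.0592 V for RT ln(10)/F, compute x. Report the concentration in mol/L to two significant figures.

Zn²⁺/Zn is the cathode, K⁺/K the anode: E°cell = +2.20 V, n = 2.
Overall reaction: Zn²⁺(aq) + 2 K(s) → Zn(s) + 2 K⁺(aq); Q = [K⁺]^2/[Zn²⁺]^1.
From E = E° − (0.0592/n) log Q: log Q = (E° − E)·n/0.0592 = (+2.20 − (+2.361))·2/0.0592 = -5.4392.
So 1·log[Zn²⁺] = 2·log(0.00135) − log Q = -5.7393 − (-5.4392) = -0.3001; [Zn²⁺] = 10^(-0.3001) ≈ 0.50 M.

0.50 M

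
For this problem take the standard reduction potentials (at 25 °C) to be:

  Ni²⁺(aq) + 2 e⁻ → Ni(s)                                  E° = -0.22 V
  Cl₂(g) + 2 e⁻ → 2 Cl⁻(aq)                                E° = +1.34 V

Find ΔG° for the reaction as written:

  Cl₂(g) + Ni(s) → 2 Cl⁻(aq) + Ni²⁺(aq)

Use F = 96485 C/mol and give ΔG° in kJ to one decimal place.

As written, Cl₂/Cl⁻ is reduced (cathode) and Ni²⁺/Ni is oxidised (anode), so E°cell = (+1.34) − (-0.22) = +1.56 V.
Balancing electrons gives n = 2.
ΔG° = −nFE° = −(2)(96485)(+1.56) = -301,033 J = -301.0 kJ.

-301.0 kJ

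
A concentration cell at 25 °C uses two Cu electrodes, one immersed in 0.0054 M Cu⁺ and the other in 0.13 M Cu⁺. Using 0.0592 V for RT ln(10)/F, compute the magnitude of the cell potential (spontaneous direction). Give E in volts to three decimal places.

For a concentration cell E°cell = 0. The 0.13 M side is the cathode (reduction is favoured where [Cu⁺] is higher).
With n = 1, E = −(0.0592/1) log([Cu⁺]ₐₙ/[Cu⁺]꜀ₐₜ) = −(0.0592/1) log(0.0054/0.13) = −(0.0592/1)(-1.382) = +0.082 V.

+0.082 V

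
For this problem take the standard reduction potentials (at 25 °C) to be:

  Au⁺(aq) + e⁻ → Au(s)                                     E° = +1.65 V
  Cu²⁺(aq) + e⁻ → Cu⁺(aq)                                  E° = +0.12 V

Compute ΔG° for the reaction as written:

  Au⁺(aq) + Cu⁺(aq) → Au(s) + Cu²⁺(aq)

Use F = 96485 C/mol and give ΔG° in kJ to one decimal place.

As written, Au⁺/Au is reduced (cathode) and Cu²⁺/Cu⁺ is oxidised (anode), so E°cell = (+1.65) − (+0.12) = +1.53 V.
Balancing electrons gives n = 1.
ΔG° = −nFE° = −(1)(96485)(+1.53) = -147,622 J = -147.6 kJ.

-147.6 kJ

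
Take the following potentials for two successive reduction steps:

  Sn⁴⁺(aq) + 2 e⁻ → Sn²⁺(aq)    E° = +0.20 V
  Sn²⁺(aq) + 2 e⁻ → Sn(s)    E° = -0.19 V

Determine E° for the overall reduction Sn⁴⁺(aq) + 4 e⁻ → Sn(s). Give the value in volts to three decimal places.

+0.005 V

Since ΔG° = −nFE° is additive over sequential reductions, n₃E°₃ = n₁E°₁ + n₂E°₂.
E°₃ = (2×+0.20 + 2×-0.19) / 4 = (+0.020) / 4 = +0.005 V.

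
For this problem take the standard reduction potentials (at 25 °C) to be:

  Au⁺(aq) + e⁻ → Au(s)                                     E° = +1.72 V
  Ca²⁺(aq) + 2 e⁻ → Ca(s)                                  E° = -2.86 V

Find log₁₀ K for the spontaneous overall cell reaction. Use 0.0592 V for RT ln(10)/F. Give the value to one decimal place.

154.7

Cathode: Au⁺/Au; anode: Ca²⁺/Ca. E°cell = +4.58 V, n = 2.
log K = nE°cell / 0.0592 = (2)(+4.58) / 0.0592 = 154.7.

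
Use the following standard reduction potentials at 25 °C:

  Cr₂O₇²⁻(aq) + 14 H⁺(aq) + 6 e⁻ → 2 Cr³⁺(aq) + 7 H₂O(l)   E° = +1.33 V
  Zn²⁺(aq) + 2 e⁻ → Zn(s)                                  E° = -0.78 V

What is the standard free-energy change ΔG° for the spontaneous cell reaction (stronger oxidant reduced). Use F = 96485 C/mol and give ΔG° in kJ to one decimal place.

-1221.5 kJ

Cr₂O₇²⁻/Cr³⁺ (E° = +1.33 V) is the cathode; Zn²⁺/Zn (E° = -0.78 V) is the anode, so E°cell = +2.11 V.
Balancing electrons gives n = 6 (lcm of 6 and 2).
ΔG° = −nFE° = −(6)(96485)(+2.11) = -1,221,500 J = -1221.5 kJ.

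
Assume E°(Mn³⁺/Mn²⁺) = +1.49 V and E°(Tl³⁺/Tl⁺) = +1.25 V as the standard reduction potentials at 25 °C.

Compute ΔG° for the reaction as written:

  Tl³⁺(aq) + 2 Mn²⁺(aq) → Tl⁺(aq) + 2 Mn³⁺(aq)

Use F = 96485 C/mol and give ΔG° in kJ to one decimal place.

+46.3 kJ

As written, Tl³⁺/Tl⁺ is reduced (cathode) and Mn³⁺/Mn²⁺ is oxidised (anode), so E°cell = (+1.25) − (+1.49) = -0.24 V.
Balancing electrons gives n = 2.
ΔG° = −nFE° = −(2)(96485)(-0.24) = 46,313 J = +46.3 kJ.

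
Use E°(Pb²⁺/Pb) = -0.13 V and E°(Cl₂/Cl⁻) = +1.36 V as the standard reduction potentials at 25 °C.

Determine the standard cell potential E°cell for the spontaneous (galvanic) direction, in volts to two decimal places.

+1.49 V

The Cl₂/Cl⁻ couple has the higher reduction potential, so it is the cathode; Pb²⁺/Pb is oxidised at the anode.
E°cell = E°(cathode) − E°(anode) = (+1.36) − (-0.13) = +1.49 V.
Since E°cell > 0, the reaction is spontaneous under standard conditions.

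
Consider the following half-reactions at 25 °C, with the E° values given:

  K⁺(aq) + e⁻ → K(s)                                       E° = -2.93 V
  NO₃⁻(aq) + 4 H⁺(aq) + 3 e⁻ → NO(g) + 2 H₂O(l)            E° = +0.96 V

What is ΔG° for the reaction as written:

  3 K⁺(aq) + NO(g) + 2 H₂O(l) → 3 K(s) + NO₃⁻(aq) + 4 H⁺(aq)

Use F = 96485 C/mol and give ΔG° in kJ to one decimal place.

+1126.0 kJ

As written, K⁺/K is reduced (cathode) and NO₃⁻/NO is oxidised (anode), so E°cell = (-2.93) − (+0.96) = -3.89 V.
Balancing electrons gives n = 3.
ΔG° = −nFE° = −(3)(96485)(-3.89) = 1,125,980 J = +1126.0 kJ.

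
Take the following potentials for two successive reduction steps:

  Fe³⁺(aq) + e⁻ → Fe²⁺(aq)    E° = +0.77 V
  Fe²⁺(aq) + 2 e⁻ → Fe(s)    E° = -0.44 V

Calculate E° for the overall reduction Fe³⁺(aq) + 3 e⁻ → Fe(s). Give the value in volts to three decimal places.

Since ΔG° = −nFE° is additive over sequential reductions, n₃E°₃ = n₁E°₁ + n₂E°₂.
E°₃ = (1×+0.77 + 2×-0.44) / 3 = (-0.110) / 3 = -0.037 V.

-0.037 V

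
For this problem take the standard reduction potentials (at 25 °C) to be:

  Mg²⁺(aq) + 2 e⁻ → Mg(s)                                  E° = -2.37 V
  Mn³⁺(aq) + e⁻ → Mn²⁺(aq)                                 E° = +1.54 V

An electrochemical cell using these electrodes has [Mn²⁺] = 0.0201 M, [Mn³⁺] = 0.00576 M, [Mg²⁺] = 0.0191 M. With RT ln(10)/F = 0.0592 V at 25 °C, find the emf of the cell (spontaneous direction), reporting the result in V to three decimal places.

+3.929 V

Mn³⁺/Mn²⁺ is the cathode (higher E°), Mg²⁺/Mg the anode: E°cell = +1.54 − (-2.37) = +3.91 V, n = 2.
Overall: 2 Mn³⁺(aq) + Mg(s) → 2 Mn²⁺(aq) + Mg²⁺(aq)
Q = [Mn²⁺]^2·[Mg²⁺] / ([Mn³⁺]^2); log Q = -0.633.
E = E° − (0.0592/n) log Q = +3.91 − (0.0592/2)(-0.633) = +3.929 V.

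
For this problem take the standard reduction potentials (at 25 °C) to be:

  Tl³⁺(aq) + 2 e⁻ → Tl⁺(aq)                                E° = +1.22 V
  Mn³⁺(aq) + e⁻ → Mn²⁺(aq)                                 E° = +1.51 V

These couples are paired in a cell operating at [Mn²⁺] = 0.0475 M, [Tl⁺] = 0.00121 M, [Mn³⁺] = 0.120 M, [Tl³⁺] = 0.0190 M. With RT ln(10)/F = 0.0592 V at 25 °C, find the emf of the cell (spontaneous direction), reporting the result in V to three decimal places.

+0.278 V

Mn³⁺/Mn²⁺ is the cathode (higher E°), Tl³⁺/Tl⁺ the anode: E°cell = +1.51 − (+1.22) = +0.29 V, n = 2.
Overall: 2 Mn³⁺(aq) + Tl⁺(aq) → 2 Mn²⁺(aq) + Tl³⁺(aq)
Q = [Mn²⁺]^2·[Tl³⁺] / ([Mn³⁺]^2·[Tl⁺]); log Q = 0.391.
E = E° − (0.0592/n) log Q = +0.29 − (0.0592/2)(0.391) = +0.278 V.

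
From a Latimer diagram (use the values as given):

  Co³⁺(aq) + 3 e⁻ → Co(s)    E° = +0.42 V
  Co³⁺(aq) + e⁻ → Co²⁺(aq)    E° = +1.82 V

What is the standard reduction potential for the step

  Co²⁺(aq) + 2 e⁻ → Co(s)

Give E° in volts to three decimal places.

Sequential free energies add, so n₃E°₃ = n₁E°₁ + n₂E°₂.
With n₃ = 3, and the known step contributing 1×(+1.82) V, the unknown satisfies 2·E° = 3×(+0.42) − 1×(+1.82) = -0.560.
E° = -0.560 / 2 = -0.280 V.

-0.280 V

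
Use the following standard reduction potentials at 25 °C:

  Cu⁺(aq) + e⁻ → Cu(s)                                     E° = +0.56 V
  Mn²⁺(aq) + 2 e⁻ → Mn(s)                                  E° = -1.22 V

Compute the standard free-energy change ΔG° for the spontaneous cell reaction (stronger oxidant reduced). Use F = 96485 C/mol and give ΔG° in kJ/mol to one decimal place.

-343.5 kJ/mol

Cu⁺/Cu (E° = +0.56 V) is the cathode; Mn²⁺/Mn (E° = -1.22 V) is the anode, so E°cell = +1.78 V.
Balancing electrons gives n = 2 (lcm of 1 and 2).
ΔG° = −nFE° = −(2)(96485)(+1.78) = -343,487 J = -343.5 kJ/mol.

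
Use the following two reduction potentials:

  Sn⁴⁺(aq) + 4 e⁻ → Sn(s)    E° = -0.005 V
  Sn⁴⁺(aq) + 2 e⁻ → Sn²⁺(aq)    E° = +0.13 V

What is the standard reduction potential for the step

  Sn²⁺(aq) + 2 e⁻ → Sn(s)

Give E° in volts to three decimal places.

-0.140 V

Sequential free energies add, so n₃E°₃ = n₁E°₁ + n₂E°₂.
With n₃ = 4, and the known step contributing 2×(+0.13) V, the unknown satisfies 2·E° = 4×(-0.005) − 2×(+0.13) = -0.280.
E° = -0.280 / 2 = -0.140 V.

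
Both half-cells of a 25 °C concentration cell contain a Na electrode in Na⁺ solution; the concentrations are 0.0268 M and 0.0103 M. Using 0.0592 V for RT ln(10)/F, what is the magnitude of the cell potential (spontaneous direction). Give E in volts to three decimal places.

+0.025 V

For a concentration cell E°cell = 0. The 0.0268 M side is the cathode (reduction is favoured where [Na⁺] is higher).
With n = 1, E = −(0.0592/1) log([Na⁺]ₐₙ/[Na⁺]꜀ₐₜ) = −(0.0592/1) log(0.0103/0.0268) = −(0.0592/1)(-0.415) = +0.025 V.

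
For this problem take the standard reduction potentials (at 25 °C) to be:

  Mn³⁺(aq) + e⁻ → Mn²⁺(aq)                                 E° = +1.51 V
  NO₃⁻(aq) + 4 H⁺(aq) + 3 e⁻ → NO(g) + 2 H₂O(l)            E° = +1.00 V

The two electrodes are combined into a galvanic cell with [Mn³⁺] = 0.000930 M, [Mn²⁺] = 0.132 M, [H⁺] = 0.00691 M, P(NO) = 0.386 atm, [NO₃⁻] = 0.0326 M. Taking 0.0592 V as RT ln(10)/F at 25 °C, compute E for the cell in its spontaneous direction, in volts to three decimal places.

Mn³⁺/Mn²⁺ is the cathode (higher E°), NO₃⁻/NO the anode: E°cell = +1.51 − (+1.00) = +0.51 V, n = 3.
Overall: 3 Mn³⁺(aq) + NO(g) + 2 H₂O(l) → 3 Mn²⁺(aq) + NO₃⁻(aq) + 4 H⁺(aq)
Q = [Mn²⁺]^3·[NO₃⁻]·[H⁺]^4 / ([Mn³⁺]^3·P(NO)); log Q = -3.259.
E = E° − (0.0592/n) log Q = +0.51 − (0.0592/3)(-3.259) = +0.574 V.

+0.574 V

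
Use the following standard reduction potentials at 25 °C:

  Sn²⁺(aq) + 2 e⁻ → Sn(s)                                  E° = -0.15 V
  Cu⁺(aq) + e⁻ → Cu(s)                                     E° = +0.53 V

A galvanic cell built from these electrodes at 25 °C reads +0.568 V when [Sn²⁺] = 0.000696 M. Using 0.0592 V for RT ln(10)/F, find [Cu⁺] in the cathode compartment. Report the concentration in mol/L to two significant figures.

0.00034 M

Cu⁺/Cu is the cathode, Sn²⁺/Sn the anode: E°cell = +0.68 V, n = 2.
Overall reaction: 2 Cu⁺(aq) + Sn(s) → 2 Cu(s) + Sn²⁺(aq); Q = [Sn²⁺]^1/[Cu⁺]^2.
From E = E° − (0.0592/n) log Q: log Q = (E° − E)·n/0.0592 = (+0.68 − (+0.568))·2/0.0592 = 3.7838.
So 2·log[Cu⁺] = 1·log(0.000696) − log Q = -3.1574 − (3.7838) = -6.9412; log[Cu⁺] = -6.9412 / 2 = -3.4706; [Cu⁺] = 10^(-3.4706) ≈ 0.00034 M.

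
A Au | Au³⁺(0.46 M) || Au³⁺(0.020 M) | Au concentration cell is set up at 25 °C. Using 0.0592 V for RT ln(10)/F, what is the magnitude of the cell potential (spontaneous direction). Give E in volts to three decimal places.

For a concentration cell E°cell = 0. The 0.46 M side is the cathode (reduction is favoured where [Au³⁺] is higher).
With n = 3, E = −(0.0592/3) log([Au³⁺]ₐₙ/[Au³⁺]꜀ₐₜ) = −(0.0592/3) log(0.02/0.46) = −(0.0592/3)(-1.362) = +0.027 V.

+0.027 V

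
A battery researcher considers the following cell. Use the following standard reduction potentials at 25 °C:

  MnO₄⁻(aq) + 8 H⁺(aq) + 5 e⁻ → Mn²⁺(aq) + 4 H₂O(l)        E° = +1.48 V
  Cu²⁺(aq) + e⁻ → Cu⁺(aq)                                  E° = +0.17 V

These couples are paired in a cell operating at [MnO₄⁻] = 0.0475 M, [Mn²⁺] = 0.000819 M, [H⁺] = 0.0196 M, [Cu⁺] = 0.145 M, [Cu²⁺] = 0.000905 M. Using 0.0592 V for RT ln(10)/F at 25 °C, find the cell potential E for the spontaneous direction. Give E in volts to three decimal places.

+1.300 V

MnO₄⁻/Mn²⁺ is the cathode (higher E°), Cu²⁺/Cu⁺ the anode: E°cell = +1.48 − (+0.17) = +1.31 V, n = 5.
Overall: MnO₄⁻(aq) + 8 H⁺(aq) + 5 Cu⁺(aq) → Mn²⁺(aq) + 4 H₂O(l) + 5 Cu²⁺(aq)
Q = [Mn²⁺]·[Cu²⁺]^5 / ([MnO₄⁻]·[H⁺]^8·[Cu⁺]^5); log Q = 0.875.
E = E° − (0.0592/n) log Q = +1.31 − (0.0592/5)(0.875) = +1.300 V.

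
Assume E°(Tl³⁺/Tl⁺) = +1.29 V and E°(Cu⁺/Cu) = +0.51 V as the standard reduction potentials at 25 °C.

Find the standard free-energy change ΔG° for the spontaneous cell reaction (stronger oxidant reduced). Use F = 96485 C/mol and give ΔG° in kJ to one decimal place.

-150.5 kJ

Tl³⁺/Tl⁺ (E° = +1.29 V) is the cathode; Cu⁺/Cu (E° = +0.51 V) is the anode, so E°cell = +0.78 V.
Balancing electrons gives n = 2 (lcm of 2 and 1).
ΔG° = −nFE° = −(2)(96485)(+0.78) = -150,517 J = -150.5 kJ.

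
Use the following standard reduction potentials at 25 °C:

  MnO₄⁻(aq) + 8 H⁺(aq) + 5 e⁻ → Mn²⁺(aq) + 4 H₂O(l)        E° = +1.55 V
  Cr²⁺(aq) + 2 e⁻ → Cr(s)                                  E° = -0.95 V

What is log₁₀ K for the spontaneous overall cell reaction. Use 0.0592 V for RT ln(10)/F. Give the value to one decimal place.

422.3

Cathode: MnO₄⁻/Mn²⁺; anode: Cr²⁺/Cr. E°cell = +2.50 V, n = 10.
log K = nE°cell / 0.0592 = (10)(+2.50) / 0.0592 = 422.3.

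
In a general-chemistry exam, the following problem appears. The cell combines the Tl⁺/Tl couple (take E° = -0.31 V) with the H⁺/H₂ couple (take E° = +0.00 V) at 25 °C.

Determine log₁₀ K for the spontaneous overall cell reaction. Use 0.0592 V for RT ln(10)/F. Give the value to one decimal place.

10.5

Cathode: H⁺/H₂; anode: Tl⁺/Tl. E°cell = +0.31 V, n = 2.
log K = nE°cell / 0.0592 = (2)(+0.31) / 0.0592 = 10.5.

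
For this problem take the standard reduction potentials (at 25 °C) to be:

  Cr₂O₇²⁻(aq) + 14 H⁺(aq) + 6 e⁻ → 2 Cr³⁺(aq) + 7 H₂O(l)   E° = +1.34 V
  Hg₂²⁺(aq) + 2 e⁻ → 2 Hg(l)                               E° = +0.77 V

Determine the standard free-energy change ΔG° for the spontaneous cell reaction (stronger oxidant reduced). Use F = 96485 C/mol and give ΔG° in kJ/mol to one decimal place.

-330.0 kJ/mol

Cr₂O₇²⁻/Cr³⁺ (E° = +1.34 V) is the cathode; Hg₂²⁺/Hg (E° = +0.77 V) is the anode, so E°cell = +0.57 V.
Balancing electrons gives n = 6 (lcm of 6 and 2).
ΔG° = −nFE° = −(6)(96485)(+0.57) = -329,979 J = -330.0 kJ/mol.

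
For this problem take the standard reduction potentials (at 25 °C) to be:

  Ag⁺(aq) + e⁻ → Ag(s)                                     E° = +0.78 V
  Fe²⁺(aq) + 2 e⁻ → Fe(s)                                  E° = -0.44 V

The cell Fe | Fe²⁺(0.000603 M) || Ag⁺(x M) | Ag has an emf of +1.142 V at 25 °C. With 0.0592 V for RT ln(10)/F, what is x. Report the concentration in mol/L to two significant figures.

0.0012 M

Ag⁺/Ag is the cathode, Fe²⁺/Fe the anode: E°cell = +1.22 V, n = 2.
Overall reaction: 2 Ag⁺(aq) + Fe(s) → 2 Ag(s) + Fe²⁺(aq); Q = [Fe²⁺]^1/[Ag⁺]^2.
From E = E° − (0.0592/n) log Q: log Q = (E° − E)·n/0.0592 = (+1.22 − (+1.142))·2/0.0592 = 2.6351.
So 2·log[Ag⁺] = 1·log(0.000603) − log Q = -3.2197 − (2.6351) = -5.8548; log[Ag⁺] = -5.8548 / 2 = -2.9274; [Ag⁺] = 10^(-2.9274) ≈ 0.0012 M.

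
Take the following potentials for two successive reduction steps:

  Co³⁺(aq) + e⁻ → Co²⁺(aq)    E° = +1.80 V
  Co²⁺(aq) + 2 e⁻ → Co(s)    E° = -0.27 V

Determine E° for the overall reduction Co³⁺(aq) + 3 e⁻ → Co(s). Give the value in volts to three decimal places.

+0.420 V

Since ΔG° = −nFE° is additive over sequential reductions, n₃E°₃ = n₁E°₁ + n₂E°₂.
E°₃ = (1×+1.80 + 2×-0.27) / 3 = (+1.260) / 3 = +0.420 V.
Simply averaging or adding the two E° values would be wrong; the electron-weighted sum is required.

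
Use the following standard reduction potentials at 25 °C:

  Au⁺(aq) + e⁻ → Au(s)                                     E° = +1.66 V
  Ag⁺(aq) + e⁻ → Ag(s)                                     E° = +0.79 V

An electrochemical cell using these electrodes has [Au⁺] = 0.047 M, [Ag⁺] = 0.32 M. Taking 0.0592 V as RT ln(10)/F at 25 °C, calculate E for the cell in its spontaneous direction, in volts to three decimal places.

Au⁺/Au is the cathode (higher E°), Ag⁺/Ag the anode: E°cell = +1.66 − (+0.79) = +0.87 V, n = 1.
Overall: Au⁺(aq) + Ag(s) → Au(s) + Ag⁺(aq)
Q = [Ag⁺] / ([Au⁺]); log Q = 0.833.
E = E° − (0.0592/n) log Q = +0.87 − (0.0592/1)(0.833) = +0.821 V.

+0.821 V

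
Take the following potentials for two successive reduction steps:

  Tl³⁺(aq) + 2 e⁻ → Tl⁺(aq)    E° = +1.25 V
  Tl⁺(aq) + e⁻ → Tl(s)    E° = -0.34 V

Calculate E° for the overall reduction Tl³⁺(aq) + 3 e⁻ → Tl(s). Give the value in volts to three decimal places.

Adding the free-energy changes (−nFE°) of the two steps gives −n₃FE°₃ = −n₁FE°₁ − n₂FE°₂.
E°₃ = (2×+1.25 + 1×-0.34) / 3 = (+2.160) / 3 = +0.720 V.
Simply averaging or adding the two E° values would be wrong; the electron-weighted sum is required.

+0.720 V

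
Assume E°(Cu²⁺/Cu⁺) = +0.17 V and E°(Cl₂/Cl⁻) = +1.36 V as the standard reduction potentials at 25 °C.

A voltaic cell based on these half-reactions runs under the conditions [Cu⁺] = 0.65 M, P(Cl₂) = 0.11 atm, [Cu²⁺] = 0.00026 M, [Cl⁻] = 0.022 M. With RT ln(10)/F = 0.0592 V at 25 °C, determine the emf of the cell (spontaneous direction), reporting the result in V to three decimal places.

+1.461 V

Cl₂/Cl⁻ is the cathode (higher E°), Cu²⁺/Cu⁺ the anode: E°cell = +1.36 − (+0.17) = +1.19 V, n = 2.
Overall: Cl₂(g) + 2 Cu⁺(aq) → 2 Cl⁻(aq) + 2 Cu²⁺(aq)
Q = [Cl⁻]^2·[Cu²⁺]^2 / (P(Cl₂)·[Cu⁺]^2); log Q = -9.152.
E = E° − (0.0592/n) log Q = +1.19 − (0.0592/2)(-9.152) = +1.461 V.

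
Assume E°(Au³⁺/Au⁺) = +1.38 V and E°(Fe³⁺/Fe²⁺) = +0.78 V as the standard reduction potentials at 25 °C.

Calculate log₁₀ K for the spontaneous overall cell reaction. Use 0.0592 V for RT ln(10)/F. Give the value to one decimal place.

20.3

Cathode: Au³⁺/Au⁺; anode: Fe³⁺/Fe²⁺. E°cell = +0.60 V, n = 2.
log K = nE°cell / 0.0592 = (2)(+0.60) / 0.0592 = 20.3.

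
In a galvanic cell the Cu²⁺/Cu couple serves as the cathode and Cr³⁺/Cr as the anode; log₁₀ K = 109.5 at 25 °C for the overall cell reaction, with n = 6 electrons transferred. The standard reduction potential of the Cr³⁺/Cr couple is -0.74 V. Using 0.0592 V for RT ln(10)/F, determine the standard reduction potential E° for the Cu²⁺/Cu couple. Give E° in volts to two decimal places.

+0.34 V

E°cell = (0.0592/n)·log K = (0.0592/6)(109.5) = +1.080 V.
Since Cu²⁺/Cu is the cathode and Cr³⁺/Cr the anode, E°cell = E°(Cu²⁺/Cu) − E°(Cr³⁺/Cr).
So E°(Cu²⁺/Cu) = E°cell + E°(Cr³⁺/Cr) = +1.080 + (-0.74) = +0.34 V.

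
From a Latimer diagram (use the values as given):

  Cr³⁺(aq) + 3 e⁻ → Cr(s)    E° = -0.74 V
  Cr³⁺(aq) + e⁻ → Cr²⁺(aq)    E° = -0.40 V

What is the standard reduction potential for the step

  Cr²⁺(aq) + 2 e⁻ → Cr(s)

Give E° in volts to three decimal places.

-0.910 V

Sequential free energies add, so n₃E°₃ = n₁E°₁ + n₂E°₂.
With n₃ = 3, and the known step contributing 1×(-0.40) V, the unknown satisfies 2·E° = 3×(-0.74) − 1×(-0.40) = -1.820.
E° = -1.820 / 2 = -0.910 V.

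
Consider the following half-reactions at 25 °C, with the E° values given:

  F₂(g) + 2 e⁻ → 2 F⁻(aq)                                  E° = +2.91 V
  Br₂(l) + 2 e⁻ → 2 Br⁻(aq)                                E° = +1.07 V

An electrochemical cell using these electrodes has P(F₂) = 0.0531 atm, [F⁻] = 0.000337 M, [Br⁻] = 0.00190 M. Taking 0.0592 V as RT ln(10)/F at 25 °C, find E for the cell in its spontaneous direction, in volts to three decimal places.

F₂/F⁻ is the cathode (higher E°), Br₂/Br⁻ the anode: E°cell = +2.91 − (+1.07) = +1.84 V, n = 2.
Overall: F₂(g) + 2 Br⁻(aq) → 2 F⁻(aq) + Br₂(l)
Q = [F⁻]^2 / (P(F₂)·[Br⁻]^2); log Q = -0.227.
E = E° − (0.0592/n) log Q = +1.84 − (0.0592/2)(-0.227) = +1.847 V.

+1.847 V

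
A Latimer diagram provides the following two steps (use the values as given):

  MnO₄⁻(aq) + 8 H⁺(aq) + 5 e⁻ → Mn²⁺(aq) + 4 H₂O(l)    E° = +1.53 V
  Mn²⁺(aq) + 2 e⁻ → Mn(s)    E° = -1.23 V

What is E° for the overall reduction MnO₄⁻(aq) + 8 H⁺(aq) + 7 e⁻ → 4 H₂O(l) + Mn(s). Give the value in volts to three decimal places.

+0.741 V

Adding the free-energy changes (−nFE°) of the two steps gives −n₃FE°₃ = −n₁FE°₁ − n₂FE°₂.
E°₃ = (5×+1.53 + 2×-1.23) / 7 = (+5.190) / 7 = +0.741 V.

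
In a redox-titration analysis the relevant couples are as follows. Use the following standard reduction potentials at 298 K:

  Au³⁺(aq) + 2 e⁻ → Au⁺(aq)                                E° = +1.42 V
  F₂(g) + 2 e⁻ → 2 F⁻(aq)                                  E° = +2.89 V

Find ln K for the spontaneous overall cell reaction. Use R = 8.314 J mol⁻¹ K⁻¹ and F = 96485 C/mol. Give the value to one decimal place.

114.5

Cathode: F₂/F⁻; anode: Au³⁺/Au⁺. E°cell = (+2.89) − (+1.42) = +1.47 V, with n = 2.
ΔG° = −nFE° = −RT ln K, so ln K = nFE°/(RT) = (2)(96485)(+1.47) / ((8.314)(298)) = 114.494.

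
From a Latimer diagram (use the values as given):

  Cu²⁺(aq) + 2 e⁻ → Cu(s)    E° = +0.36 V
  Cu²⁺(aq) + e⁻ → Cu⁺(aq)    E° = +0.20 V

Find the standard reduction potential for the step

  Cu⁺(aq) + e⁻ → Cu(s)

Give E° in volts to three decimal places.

+0.520 V

Sequential free energies add, so n₃E°₃ = n₁E°₁ + n₂E°₂.
With n₃ = 2, and the known step contributing 1×(+0.20) V, the unknown satisfies 1·E° = 2×(+0.36) − 1×(+0.20) = +0.520.
E° = +0.520 / 1 = +0.520 V.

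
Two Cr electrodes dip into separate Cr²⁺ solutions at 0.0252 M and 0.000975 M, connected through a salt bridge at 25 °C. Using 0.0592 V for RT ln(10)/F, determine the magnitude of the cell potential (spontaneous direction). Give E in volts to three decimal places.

For a concentration cell E°cell = 0. The 0.0252 M side is the cathode (reduction is favoured where [Cr²⁺] is higher).
With n = 2, E = −(0.0592/2) log([Cr²⁺]ₐₙ/[Cr²⁺]꜀ₐₜ) = −(0.0592/2) log(0.000975/0.0252) = −(0.0592/2)(-1.412) = +0.042 V.

+0.042 V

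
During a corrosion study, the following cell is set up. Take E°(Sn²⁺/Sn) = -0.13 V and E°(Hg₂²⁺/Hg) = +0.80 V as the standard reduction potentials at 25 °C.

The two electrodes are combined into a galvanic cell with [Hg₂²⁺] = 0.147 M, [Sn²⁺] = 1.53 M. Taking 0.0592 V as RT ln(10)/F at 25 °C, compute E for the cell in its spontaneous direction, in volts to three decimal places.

Hg₂²⁺/Hg is the cathode (higher E°), Sn²⁺/Sn the anode: E°cell = +0.80 − (-0.13) = +0.93 V, n = 2.
Overall: Hg₂²⁺(aq) + Sn(s) → 2 Hg(l) + Sn²⁺(aq)
Q = [Sn²⁺] / ([Hg₂²⁺]); log Q = 1.017.
E = E° − (0.0592/n) log Q = +0.93 − (0.0592/2)(1.017) = +0.900 V.

+0.900 V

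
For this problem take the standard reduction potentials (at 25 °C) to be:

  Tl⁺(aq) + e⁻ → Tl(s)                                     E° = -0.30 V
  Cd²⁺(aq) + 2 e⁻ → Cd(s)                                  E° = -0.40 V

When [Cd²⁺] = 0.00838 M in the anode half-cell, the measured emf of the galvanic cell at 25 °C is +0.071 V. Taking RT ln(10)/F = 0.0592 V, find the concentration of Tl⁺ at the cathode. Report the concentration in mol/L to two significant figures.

0.030 M

Tl⁺/Tl is the cathode, Cd²⁺/Cd the anode: E°cell = +0.10 V, n = 2.
Overall reaction: 2 Tl⁺(aq) + Cd(s) → 2 Tl(s) + Cd²⁺(aq); Q = [Cd²⁺]^1/[Tl⁺]^2.
From E = E° − (0.0592/n) log Q: log Q = (E° − E)·n/0.0592 = (+0.10 − (+0.071))·2/0.0592 = 0.9797.
So 2·log[Tl⁺] = 1·log(0.00838) − log Q = -2.0768 − (0.9797) = -3.0565; log[Tl⁺] = -3.0565 / 2 = -1.5283; [Tl⁺] = 10^(-1.5283) ≈ 0.030 M.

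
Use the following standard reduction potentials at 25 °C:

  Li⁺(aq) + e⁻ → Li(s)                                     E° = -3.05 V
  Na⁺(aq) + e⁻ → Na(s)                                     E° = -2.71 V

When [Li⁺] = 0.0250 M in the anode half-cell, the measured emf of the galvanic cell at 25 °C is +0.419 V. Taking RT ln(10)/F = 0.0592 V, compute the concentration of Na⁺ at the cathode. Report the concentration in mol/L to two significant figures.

0.54 M

Na⁺/Na is the cathode, Li⁺/Li the anode: E°cell = +0.34 V, n = 1.
Overall reaction: Na⁺(aq) + Li(s) → Na(s) + Li⁺(aq); Q = [Li⁺]^1/[Na⁺]^1.
From E = E° − (0.0592/n) log Q: log Q = (E° − E)·n/0.0592 = (+0.34 − (+0.419))·1/0.0592 = -1.3345.
So 1·log[Na⁺] = 1·log(0.025) − log Q = -1.6021 − (-1.3345) = -0.2676; [Na⁺] = 10^(-0.2676) ≈ 0.54 M.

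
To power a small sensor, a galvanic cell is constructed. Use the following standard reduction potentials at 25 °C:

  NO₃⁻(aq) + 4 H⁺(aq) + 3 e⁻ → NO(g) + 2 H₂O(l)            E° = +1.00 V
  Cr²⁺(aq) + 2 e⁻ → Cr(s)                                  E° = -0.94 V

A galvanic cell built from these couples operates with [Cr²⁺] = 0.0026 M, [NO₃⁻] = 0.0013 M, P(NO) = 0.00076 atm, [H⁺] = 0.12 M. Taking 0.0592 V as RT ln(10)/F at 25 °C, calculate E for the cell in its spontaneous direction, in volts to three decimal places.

NO₃⁻/NO is the cathode (higher E°), Cr²⁺/Cr the anode: E°cell = +1.00 − (-0.94) = +1.94 V, n = 6.
Overall: 2 NO₃⁻(aq) + 8 H⁺(aq) + 3 Cr(s) → 2 NO(g) + 4 H₂O(l) + 3 Cr²⁺(aq)
Q = P(NO)^2·[Cr²⁺]^3 / ([NO₃⁻]^2·[H⁺]^8); log Q = -0.855.
E = E° − (0.0592/n) log Q = +1.94 − (0.0592/6)(-0.855) = +1.948 V.

+1.948 V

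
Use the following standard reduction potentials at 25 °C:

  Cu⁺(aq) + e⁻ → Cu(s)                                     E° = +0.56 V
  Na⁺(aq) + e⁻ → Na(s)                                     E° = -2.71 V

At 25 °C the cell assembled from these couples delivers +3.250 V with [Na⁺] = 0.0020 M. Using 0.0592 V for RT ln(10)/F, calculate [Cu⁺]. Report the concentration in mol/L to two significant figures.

Cu⁺/Cu is the cathode, Na⁺/Na the anode: E°cell = +3.27 V, n = 1.
Overall reaction: Cu⁺(aq) + Na(s) → Cu(s) + Na⁺(aq); Q = [Na⁺]^1/[Cu⁺]^1.
From E = E° − (0.0592/n) log Q: log Q = (E° − E)·n/0.0592 = (+3.27 − (+3.250))·1/0.0592 = 0.3378.
So 1·log[Cu⁺] = 1·log(0.002) − log Q = -2.6990 − (0.3378) = -3.0368; [Cu⁺] = 10^(-3.0368) ≈ 0.00092 M.

0.00092 M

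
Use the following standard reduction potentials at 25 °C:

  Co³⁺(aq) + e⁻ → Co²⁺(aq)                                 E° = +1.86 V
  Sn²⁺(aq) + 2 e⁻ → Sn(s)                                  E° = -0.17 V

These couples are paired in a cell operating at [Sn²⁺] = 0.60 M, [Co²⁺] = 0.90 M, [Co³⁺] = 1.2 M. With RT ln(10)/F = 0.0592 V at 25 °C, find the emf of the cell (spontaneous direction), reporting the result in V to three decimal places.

Co³⁺/Co²⁺ is the cathode (higher E°), Sn²⁺/Sn the anode: E°cell = +1.86 − (-0.17) = +2.03 V, n = 2.
Overall: 2 Co³⁺(aq) + Sn(s) → 2 Co²⁺(aq) + Sn²⁺(aq)
Q = [Co²⁺]^2·[Sn²⁺] / ([Co³⁺]^2); log Q = -0.472.
E = E° − (0.0592/n) log Q = +2.03 − (0.0592/2)(-0.472) = +2.044 V.

+2.044 V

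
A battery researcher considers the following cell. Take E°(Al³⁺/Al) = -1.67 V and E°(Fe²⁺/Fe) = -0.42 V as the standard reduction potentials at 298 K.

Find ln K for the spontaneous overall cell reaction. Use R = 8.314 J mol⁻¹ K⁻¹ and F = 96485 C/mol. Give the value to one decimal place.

Cathode: Fe²⁺/Fe; anode: Al³⁺/Al. E°cell = (-0.42) − (-1.67) = +1.25 V, with n = 6.
ΔG° = −nFE° = −RT ln K, so ln K = nFE°/(RT) = (6)(96485)(+1.25) / ((8.314)(298)) = 292.075.

292.1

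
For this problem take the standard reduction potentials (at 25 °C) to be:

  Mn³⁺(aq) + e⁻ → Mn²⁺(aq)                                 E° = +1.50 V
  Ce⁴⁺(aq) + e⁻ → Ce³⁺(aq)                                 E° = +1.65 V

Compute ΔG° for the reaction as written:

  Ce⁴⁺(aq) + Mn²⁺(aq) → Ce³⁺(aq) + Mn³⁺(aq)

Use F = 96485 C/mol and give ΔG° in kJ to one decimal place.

-14.5 kJ

As written, Ce⁴⁺/Ce³⁺ is reduced (cathode) and Mn³⁺/Mn²⁺ is oxidised (anode), so E°cell = (+1.65) − (+1.50) = +0.15 V.
Balancing electrons gives n = 1.
ΔG° = −nFE° = −(1)(96485)(+0.15) = -14,473 J = -14.5 kJ.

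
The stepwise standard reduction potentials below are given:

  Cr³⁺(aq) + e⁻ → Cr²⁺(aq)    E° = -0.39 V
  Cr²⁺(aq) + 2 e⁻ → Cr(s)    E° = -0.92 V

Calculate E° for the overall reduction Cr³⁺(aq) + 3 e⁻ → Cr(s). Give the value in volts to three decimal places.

Adding the free-energy changes (−nFE°) of the two steps gives −n₃FE°₃ = −n₁FE°₁ − n₂FE°₂.
E°₃ = (1×-0.39 + 2×-0.92) / 3 = (-2.230) / 3 = -0.743 V.

-0.743 V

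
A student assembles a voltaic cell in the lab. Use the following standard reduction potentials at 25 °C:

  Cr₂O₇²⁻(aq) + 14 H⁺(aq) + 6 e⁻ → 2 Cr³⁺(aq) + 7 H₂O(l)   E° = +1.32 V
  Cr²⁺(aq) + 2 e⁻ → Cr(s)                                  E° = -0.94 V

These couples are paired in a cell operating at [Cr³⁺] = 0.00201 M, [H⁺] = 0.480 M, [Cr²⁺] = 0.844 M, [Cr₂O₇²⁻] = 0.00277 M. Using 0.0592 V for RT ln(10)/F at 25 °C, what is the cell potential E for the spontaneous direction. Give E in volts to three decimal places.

Cr₂O₇²⁻/Cr³⁺ is the cathode (higher E°), Cr²⁺/Cr the anode: E°cell = +1.32 − (-0.94) = +2.26 V, n = 6.
Overall: Cr₂O₇²⁻(aq) + 14 H⁺(aq) + 3 Cr(s) → 2 Cr³⁺(aq) + 7 H₂O(l) + 3 Cr²⁺(aq)
Q = [Cr³⁺]^2·[Cr²⁺]^3 / ([Cr₂O₇²⁻]·[H⁺]^14); log Q = 1.406.
E = E° − (0.0592/n) log Q = +2.26 − (0.0592/6)(1.406) = +2.246 V.

+2.246 V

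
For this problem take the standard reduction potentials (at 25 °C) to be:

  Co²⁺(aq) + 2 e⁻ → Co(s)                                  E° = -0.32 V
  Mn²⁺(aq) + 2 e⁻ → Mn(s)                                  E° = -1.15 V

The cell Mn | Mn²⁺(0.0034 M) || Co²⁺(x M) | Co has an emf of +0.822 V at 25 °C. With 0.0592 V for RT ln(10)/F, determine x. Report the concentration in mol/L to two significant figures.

Co²⁺/Co is the cathode, Mn²⁺/Mn the anode: E°cell = +0.83 V, n = 2.
Overall reaction: Co²⁺(aq) + Mn(s) → Co(s) + Mn²⁺(aq); Q = [Mn²⁺]^1/[Co²⁺]^1.
From E = E° − (0.0592/n) log Q: log Q = (E° − E)·n/0.0592 = (+0.83 − (+0.822))·2/0.0592 = 0.2703.
So 1·log[Co²⁺] = 1·log(0.0034) − log Q = -2.4685 − (0.2703) = -2.7388; [Co²⁺] = 10^(-2.7388) ≈ 0.0018 M.

0.0018 M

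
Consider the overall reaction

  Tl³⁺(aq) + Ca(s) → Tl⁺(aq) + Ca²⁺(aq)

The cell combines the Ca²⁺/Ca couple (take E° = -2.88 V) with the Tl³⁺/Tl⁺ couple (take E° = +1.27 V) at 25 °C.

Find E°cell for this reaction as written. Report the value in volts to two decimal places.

+4.15 V

The Tl³⁺/Tl⁺ couple has the higher reduction potential, so it is the cathode; Ca²⁺/Ca is oxidised at the anode.
E°cell = E°(cathode) − E°(anode) = (+1.27) − (-2.88) = +4.15 V.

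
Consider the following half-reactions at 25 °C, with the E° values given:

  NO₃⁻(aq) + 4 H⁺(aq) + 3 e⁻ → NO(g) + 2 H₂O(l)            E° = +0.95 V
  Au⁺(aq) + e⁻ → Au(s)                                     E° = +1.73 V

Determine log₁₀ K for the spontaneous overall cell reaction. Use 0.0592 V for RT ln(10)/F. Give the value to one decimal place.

Cathode: Au⁺/Au; anode: NO₃⁻/NO. E°cell = +0.78 V, n = 3.
log K = nE°cell / 0.0592 = (3)(+0.78) / 0.0592 = 39.5.

39.5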